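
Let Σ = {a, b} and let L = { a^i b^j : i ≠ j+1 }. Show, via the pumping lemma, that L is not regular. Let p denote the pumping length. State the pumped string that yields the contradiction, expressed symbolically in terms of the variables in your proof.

a^{p+p!} b^{p+p!-1}

Suppose for contradiction that L is regular, and let p be the pumping length.
Choose w = a^p b^{p+p!-1}. Since p ≠ (p+p!-1)+1 = p+p!, w ∈ L; and |w| ≥ p.
By the pumping lemma, w = xyz with |xy| ≤ p and y is nonempty.
Because |xy| ≤ p and w begins with p copies of a, we have y = a^k with 1 ≤ k ≤ p.
Since 1 ≤ k ≤ p, k divides p!; set t = 1 + p!/k. Then xy^t z has p + (p!/k)·k = p + p! copies of a. Now the a-count is p+p! and (b-count)+1 = (p+p!-1)+1 = p+p!, so i ≠ j+1 fails. So xy^t z = a^{p+p!} b^{p+p!-1} ∉ L.
Contradiction. Therefore L is not regular.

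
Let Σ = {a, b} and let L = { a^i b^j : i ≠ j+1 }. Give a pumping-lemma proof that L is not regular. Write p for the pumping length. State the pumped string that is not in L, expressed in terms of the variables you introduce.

a^{p+p!} b^{p+p!-1}

Suppose for contradiction that L is regular, and let p be the pumping length.
Choose w = a^p b^{p+p!-1}. Since p ≠ (p+p!-1)+1 = p+p!, w ∈ L; and |w| ≥ p.
Write w = xyz as guaranteed by the lemma, with |xy| ≤ p and |y| > 0.
The first p characters of w are a's, so xy (and hence y) consists only of a's. Write y = a^k, 1 ≤ k ≤ p.
Since 1 ≤ k ≤ p, k divides p!; set t = 1 + p!/k. Then xy^t z has p + (p!/k)·k = p + p! copies of a. Now the a-count is p+p! and (b-count)+1 = (p+p!-1)+1 = p+p!, so i ≠ j+1 fails. So xy^t z = a^{p+p!} b^{p+p!-1} ∉ L.
This is a contradiction; hence L is not regular.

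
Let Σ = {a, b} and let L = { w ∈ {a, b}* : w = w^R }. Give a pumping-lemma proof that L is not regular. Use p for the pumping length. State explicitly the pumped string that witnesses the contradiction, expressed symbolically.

a^{p+k} b a^p

Toward a contradiction, assume L is regular with pumping length p.
Take w = a^p b a^p, a palindrome of length 2p+1 ≥ p.
The pumping lemma gives a decomposition w = xyz where |xy| ≤ p and y is nonempty.
The first p characters of w are a's, so xy (and hence y) consists only of a's. Write y = a^k, 1 ≤ k ≤ p.
Pump with i = 2: xy^2z = a^{p+k} b a^p. Its reverse is a^p b a^{p+k}, which differs from xy^2z since k ≥ 1. So xy^2z is not a palindrome and xy^2z ∉ L.
This is a contradiction; hence L is not regular.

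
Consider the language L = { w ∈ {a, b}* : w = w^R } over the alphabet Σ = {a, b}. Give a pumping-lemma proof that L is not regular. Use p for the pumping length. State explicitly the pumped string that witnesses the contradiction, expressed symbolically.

Assume L is regular. Let p be the pumping length given by the pumping lemma.
Take w = a^p b a^p, a palindrome of length 2p+1 ≥ p.
The pumping lemma gives a decomposition w = xyz where |xy| ≤ p and |y| > 0.
Since the first p symbols of w are all a's and |xy| ≤ p, y lies entirely in the leading a-block: y = a^k for some k with 1 ≤ k ≤ p.
Pump with i = 2: xy^2z = a^{p+k} b a^p. Its reverse is a^p b a^{p+k}, which differs from xy^2z since k ≥ 1. So xy^2z is not a palindrome and xy^2z ∉ L.
This contradicts the pumping lemma, so L is not regular.

a^{p+k} b a^p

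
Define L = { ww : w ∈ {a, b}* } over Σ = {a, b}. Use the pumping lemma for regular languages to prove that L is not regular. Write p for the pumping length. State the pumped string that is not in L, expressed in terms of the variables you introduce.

Toward a contradiction, assume L is regular with pumping length p.
Take w = a^p b^p a^p b^p = uu where u = a^pb^p; then w ∈ L and |w| = 4p ≥ p.
Write w = xyz as guaranteed by the lemma, with |xy| ≤ p and |y| ≥ 1.
Because |xy| ≤ p and w begins with p copies of a, we have y = a^k with 1 ≤ k ≤ p.
Pump with i = 2: xy^2z = a^{p+k} b^p a^p b^p, of length 4p+k. Suppose this equals vv. The string starts with a and ends with b, so v does too; thus the boundary between the two copies of v is a b→a transition. There is exactly one such transition, at position 2p+k, so |v| = 2p+k and |vv| = 4p+2k ≠ 4p+k since k ≥ 1. So xy^2z ∉ L.
Contradiction. Therefore L is not regular.

a^{p+k} b^p a^p b^p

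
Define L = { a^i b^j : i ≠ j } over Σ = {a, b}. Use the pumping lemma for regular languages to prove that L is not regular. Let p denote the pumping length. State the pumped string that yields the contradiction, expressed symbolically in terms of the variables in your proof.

Assume L is regular. Let p be the pumping length given by the pumping lemma.
Choose w = a^p b^{p+p!}. Since p ≠ p+p!, w ∈ L; and |w| ≥ p.
Write w = xyz as guaranteed by the lemma, with |xy| ≤ p and |y| > 0.
Because |xy| ≤ p and w begins with p copies of a, we have y = a^k with 1 ≤ k ≤ p.
Since 1 ≤ k ≤ p, k divides p!; set t = 1 + p!/k. Then xy^t z has p + (p!/k)·k = p + p! copies of a. Now the a-count equals the b-count, so i ≠ j fails. So xy^t z = a^{p+p!} b^{p+p!} ∉ L.
Contradiction. Therefore L is not regular.

a^{p+p!} b^{p+p!}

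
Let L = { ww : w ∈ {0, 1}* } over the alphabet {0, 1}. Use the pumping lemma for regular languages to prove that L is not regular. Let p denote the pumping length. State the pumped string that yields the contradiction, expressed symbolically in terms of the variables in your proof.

0^{p+k} 1^p 0^p 1^p

Assume L is regular; let p be its pumping constant.
Take w = 0^p 1^p 0^p 1^p = uu where u = 0^p1^p; then w ∈ L and |w| = 4p ≥ p.
Write w = xyz as guaranteed by the lemma, with |xy| ≤ p and |y| > 0.
Since the first p symbols of w are all 0's and |xy| ≤ p, y lies entirely in the leading 0-block: y = 0^k for some k with 1 ≤ k ≤ p.
Pump with i = 2: xy^2z = 0^{p+k} 1^p 0^p 1^p, of length 4p+k. Suppose this equals vv. The string starts with 0 and ends with 1, so v does too; thus the boundary between the two copies of v is a 1→0 transition. There is exactly one such transition, at position 2p+k, so |v| = 2p+k and |vv| = 4p+2k ≠ 4p+k since k ≥ 1. So xy^2z ∉ L.
This contradicts the pumping lemma, so L is not regular.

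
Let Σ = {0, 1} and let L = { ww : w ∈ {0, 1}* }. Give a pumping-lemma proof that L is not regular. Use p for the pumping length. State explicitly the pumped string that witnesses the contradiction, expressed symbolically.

Assume L is regular; let p be its pumping constant.
Take w = 0^p 1^p 0^p 1^p = uu where u = 0^p1^p; then w ∈ L and |w| = 4p ≥ p.
By the pumping lemma, w = xyz with |xy| ≤ p and y is nonempty.
The first p characters of w are 0's, so xy (and hence y) consists only of 0's. Write y = 0^k, 1 ≤ k ≤ p.
Pump with i = 2: xy^2z = 0^{p+k} 1^p 0^p 1^p, of length 4p+k. Suppose this equals vv. The string starts with 0 and ends with 1, so v does too; thus the boundary between the two copies of v is a 1→0 transition. There is exactly one such transition, at position 2p+k, so |v| = 2p+k and |vv| = 4p+2k ≠ 4p+k since k ≥ 1. So xy^2z ∉ L.
This contradicts the pumping lemma, so L is not regular.

0^{p+k} 1^p 0^p 1^p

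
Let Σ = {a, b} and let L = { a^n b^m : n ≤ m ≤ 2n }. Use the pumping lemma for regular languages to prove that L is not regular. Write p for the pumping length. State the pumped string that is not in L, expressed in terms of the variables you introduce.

Assume L is regular. Let p be the pumping length given by the pumping lemma.
Take w = a^p b^p ∈ L (since p ≤ p ≤ 2p), with |w| = 2p ≥ p.
The pumping lemma gives a decomposition w = xyz where |xy| ≤ p and y is nonempty.
Since the first p symbols of w are all a's and |xy| ≤ p, y lies entirely in the leading a-block: y = a^k for some k with 1 ≤ k ≤ p.
Pump with i = 2: xy^2z = a^{p+k} b^p. Now n = p+k > p = m, so the condition n ≤ m fails. Thus xy^2z ∉ L.
This is a contradiction; hence L is not regular.

a^{p+k} b^p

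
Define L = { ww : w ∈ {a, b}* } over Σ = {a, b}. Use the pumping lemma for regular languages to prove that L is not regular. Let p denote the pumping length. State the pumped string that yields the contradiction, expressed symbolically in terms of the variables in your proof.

Assume L is regular. Let p be the pumping length given by the pumping lemma.
Take w = a^p b^p a^p b^p = uu where u = a^pb^p; then w ∈ L and |w| = 4p ≥ p.
By the pumping lemma, w = xyz with |xy| ≤ p and y is nonempty.
Since the first p symbols of w are all a's and |xy| ≤ p, y lies entirely in the leading a-block: y = a^k for some k with 1 ≤ k ≤ p.
Pump with i = 2: xy^2z = a^{p+k} b^p a^p b^p, of length 4p+k. Suppose this equals vv. The string starts with a and ends with b, so v does too; thus the boundary between the two copies of v is a b→a transition. There is exactly one such transition, at position 2p+k, so |v| = 2p+k and |vv| = 4p+2k ≠ 4p+k since k ≥ 1. So xy^2z ∉ L.
This is a contradiction; hence L is not regular.

a^{p+k} b^p a^p b^p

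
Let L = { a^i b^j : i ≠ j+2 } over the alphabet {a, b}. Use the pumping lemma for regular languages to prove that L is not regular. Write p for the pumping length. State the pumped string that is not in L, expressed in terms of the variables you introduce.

Suppose for contradiction that L is regular, and let p be the pumping length.
Choose w = a^p b^{p+p!-2}. Since p ≠ (p+p!-2)+2 = p+p!, w ∈ L; and |w| ≥ p.
Write w = xyz as guaranteed by the lemma, with |xy| ≤ p and y is nonempty.
Since the first p symbols of w are all a's and |xy| ≤ p, y lies entirely in the leading a-block: y = a^k for some k with 1 ≤ k ≤ p.
Since 1 ≤ k ≤ p, k divides p!; set t = 1 + p!/k. Then xy^t z has p + (p!/k)·k = p + p! copies of a. Now the a-count is p+p! and (b-count)+2 = (p+p!-2)+2 = p+p!, so i ≠ j+2 fails. So xy^t z = a^{p+p!} b^{p+p!-2} ∉ L.
Contradiction. Therefore L is not regular.

a^{p+p!} b^{p+p!-2}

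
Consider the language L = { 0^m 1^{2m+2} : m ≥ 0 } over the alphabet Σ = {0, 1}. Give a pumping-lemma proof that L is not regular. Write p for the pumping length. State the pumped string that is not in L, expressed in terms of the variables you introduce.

Assume L is regular. Let p be the pumping length given by the pumping lemma.
Let w = 0^p 1^{2p+2} ∈ L; note |w| = 3p+2 ≥ p.
Write w = xyz as guaranteed by the lemma, with |xy| ≤ p and |y| > 0.
Since the first p symbols of w are all 0's and |xy| ≤ p, y lies entirely in the leading 0-block: y = 0^k for some k with 1 ≤ k ≤ p.
Pump with i = 2: xy^2z = 0^{p+k} 1^{2p+2}. For this to lie in L we would need 2p+2 = 2(p+k)+2, which forces k = 0. But k ≥ 1, so xy^2z ∉ L.
Contradiction. Therefore L is not regular.

0^{p+k} 1^{2p+2}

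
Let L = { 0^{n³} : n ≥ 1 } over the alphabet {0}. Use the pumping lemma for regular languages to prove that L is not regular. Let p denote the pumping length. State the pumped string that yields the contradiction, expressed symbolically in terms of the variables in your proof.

0^{p³+k}

Toward a contradiction, assume L is regular with pumping length p.
Take w = 0^{p³} ∈ L with |w| = p³ ≥ p.
By the pumping lemma, w = xyz with |xy| ≤ p and |y| ≥ 1.
Then y = 0^k for some k with 1 ≤ k ≤ p.
Pump with i = 2: xy^2z = 0^{p³+k}. Since 1 ≤ k ≤ p, p³ < p³+k ≤ p³+p < p³+3p²+3p+1 = (p+1)³, so p³+k is not a perfect cube. So xy^2z ∉ L.
Contradiction. Therefore L is not regular.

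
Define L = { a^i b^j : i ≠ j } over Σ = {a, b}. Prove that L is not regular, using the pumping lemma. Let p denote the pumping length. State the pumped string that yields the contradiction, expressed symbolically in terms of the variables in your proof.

a^{p+p!} b^{p+p!}

Assume L is regular. Let p be the pumping length given by the pumping lemma.
Choose w = a^p b^{p+p!}. Since p ≠ p+p!, w ∈ L; and |w| ≥ p.
The pumping lemma gives a decomposition w = xyz where |xy| ≤ p and |y| > 0.
Because |xy| ≤ p and w begins with p copies of a, we have y = a^k with 1 ≤ k ≤ p.
Since 1 ≤ k ≤ p, k divides p!; set t = 1 + p!/k. Then xy^t z has p + (p!/k)·k = p + p! copies of a. Now the a-count equals the b-count, so i ≠ j fails. So xy^t z = a^{p+p!} b^{p+p!} ∉ L.
Contradiction. Therefore L is not regular.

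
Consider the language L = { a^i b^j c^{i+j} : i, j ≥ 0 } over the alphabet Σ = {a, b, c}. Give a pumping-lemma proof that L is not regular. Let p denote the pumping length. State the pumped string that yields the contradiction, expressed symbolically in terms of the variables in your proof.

a^{p+k} b^p c^{2p}

Suppose for contradiction that L is regular, and let p be the pumping length.
Take w = a^p b^p c^{2p} ∈ L (with i=j=p, i+j=2p), |w| = 4p ≥ p.
Write w = xyz as guaranteed by the lemma, with |xy| ≤ p and y is nonempty.
Since the first p symbols of w are all a's and |xy| ≤ p, y lies entirely in the leading a-block: y = a^k for some k with 1 ≤ k ≤ p.
Consider xy^2z = a^{p+k} b^p c^{2p}. Now the a- and b-counts sum to 2p+k, but the c-count is 2p ≠ 2p+k. So xy^2z ∉ L.
Contradiction. Therefore L is not regular.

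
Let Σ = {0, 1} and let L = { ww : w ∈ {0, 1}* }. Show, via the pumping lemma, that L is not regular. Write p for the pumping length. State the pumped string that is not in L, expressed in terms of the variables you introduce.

0^{p+k} 1^p 0^p 1^p

Toward a contradiction, assume L is regular with pumping length p.
Take w = 0^p 1^p 0^p 1^p = uu where u = 0^p1^p; then w ∈ L and |w| = 4p ≥ p.
Write w = xyz as guaranteed by the lemma, with |xy| ≤ p and |y| ≥ 1.
Because |xy| ≤ p and w begins with p copies of 0, we have y = 0^k with 1 ≤ k ≤ p.
Pump with i = 2: xy^2z = 0^{p+k} 1^p 0^p 1^p, of length 4p+k. Suppose this equals vv. The string starts with 0 and ends with 1, so v does too; thus the boundary between the two copies of v is a 1→0 transition. There is exactly one such transition, at position 2p+k, so |v| = 2p+k and |vv| = 4p+2k ≠ 4p+k since k ≥ 1. So xy^2z ∉ L.
This is a contradiction; hence L is not regular.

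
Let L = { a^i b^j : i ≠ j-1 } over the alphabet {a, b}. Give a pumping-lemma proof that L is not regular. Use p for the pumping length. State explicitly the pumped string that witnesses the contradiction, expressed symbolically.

Suppose for contradiction that L is regular, and let p be the pumping length.
Choose w = a^p b^{p+p!+1}. Since p ≠ (p+p!+1)-1 = p+p!, w ∈ L; and |w| ≥ p.
The pumping lemma gives a decomposition w = xyz where |xy| ≤ p and |y| > 0.
Since the first p symbols of w are all a's and |xy| ≤ p, y lies entirely in the leading a-block: y = a^k for some k with 1 ≤ k ≤ p.
Since 1 ≤ k ≤ p, k divides p!; set t = 1 + p!/k. Then xy^t z has p + (p!/k)·k = p + p! copies of a. Now the a-count is p+p! and (b-count)-1 = (p+p!+1)-1 = p+p!, so i ≠ j-1 fails. So xy^t z = a^{p+p!} b^{p+p!+1} ∉ L.
Contradiction. Therefore L is not regular.

a^{p+p!} b^{p+p!+1}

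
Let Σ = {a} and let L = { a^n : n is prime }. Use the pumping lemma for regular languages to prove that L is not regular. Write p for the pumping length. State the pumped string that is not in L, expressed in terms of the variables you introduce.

Suppose for contradiction that L is regular, and let p be the pumping length.
Let q be a prime with q ≥ p+2 (infinitely many primes exist), and take w = a^q ∈ L with |w| = q ≥ p.
By the pumping lemma, w = xyz with |xy| ≤ p and y is nonempty.
Then y = a^k for some k with 1 ≤ k ≤ p.
Since 1 ≤ k ≤ p, |xz| = q-k. Pump with i = q+1: |xy^{q+1}z| = (q-k)+(q+1)k = q+qk = q(1+k), which is composite (both factors ≥ 2). So xy^{q+1}z = a^{q(1+k)} ∉ L.
Contradiction. Therefore L is not regular.

a^{q(1+k)}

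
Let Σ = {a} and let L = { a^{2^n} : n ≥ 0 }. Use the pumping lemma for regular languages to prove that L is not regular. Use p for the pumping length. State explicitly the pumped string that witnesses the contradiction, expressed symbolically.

Assume L is regular; let p be its pumping constant.
Take w = a^{2^p} ∈ L with |w| = 2^p ≥ p.
Write w = xyz as guaranteed by the lemma, with |xy| ≤ p and |y| ≥ 1.
Then y = a^k for some k with 1 ≤ k ≤ p.
Pump with i = 2: xy^2z = a^{2^p+k}. Since 1 ≤ k ≤ p < 2^p, we have 2^p < 2^p+k < 2^{p+1}, so 2^p+k is not a power of 2. So xy^2z ∉ L.
Contradiction. Therefore L is not regular.

a^{2^p+k}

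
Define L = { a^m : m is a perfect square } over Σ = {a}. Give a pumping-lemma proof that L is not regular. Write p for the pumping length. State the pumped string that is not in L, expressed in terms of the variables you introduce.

Toward a contradiction, assume L is regular with pumping length p.
Take w = a^{p²} ∈ L with |w| = p² ≥ p.
Write w = xyz as guaranteed by the lemma, with |xy| ≤ p and |y| > 0.
Then y = a^k for some k with 1 ≤ k ≤ p.
Pump with i = 2: xy^2z = a^{p²+k}. Since 1 ≤ k ≤ p, p² < p²+k ≤ p²+p < (p+1)², so p²+k lies strictly between consecutive squares and is not a perfect square. So xy^2z ∉ L.
This contradicts the pumping lemma, so L is not regular.

a^{p²+k}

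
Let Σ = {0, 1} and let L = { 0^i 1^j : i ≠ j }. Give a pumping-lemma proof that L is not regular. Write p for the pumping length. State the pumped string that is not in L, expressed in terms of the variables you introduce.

0^{p+p!} 1^{p+p!}

Assume L is regular. Let p be the pumping length given by the pumping lemma.
Choose w = 0^p 1^{p+p!}. Since p ≠ p+p!, w ∈ L; and |w| ≥ p.
Write w = xyz as guaranteed by the lemma, with |xy| ≤ p and y is nonempty.
Since the first p symbols of w are all 0's and |xy| ≤ p, y lies entirely in the leading 0-block: y = 0^k for some k with 1 ≤ k ≤ p.
Since 1 ≤ k ≤ p, k divides p!; set t = 1 + p!/k. Then xy^t z has p + (p!/k)·k = p + p! copies of 0. Now the 0-count equals the 1-count, so i ≠ j fails. So xy^t z = 0^{p+p!} 1^{p+p!} ∉ L.
This contradicts the pumping lemma, so L is not regular.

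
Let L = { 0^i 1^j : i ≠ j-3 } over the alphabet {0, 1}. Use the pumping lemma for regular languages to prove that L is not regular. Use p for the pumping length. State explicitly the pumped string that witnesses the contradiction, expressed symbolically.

0^{p+p!} 1^{p+p!+3}

Suppose for contradiction that L is regular, and let p be the pumping length.
Choose w = 0^p 1^{p+p!+3}. Since p ≠ (p+p!+3)-3 = p+p!, w ∈ L; and |w| ≥ p.
The pumping lemma gives a decomposition w = xyz where |xy| ≤ p and y is nonempty.
The first p characters of w are 0's, so xy (and hence y) consists only of 0's. Write y = 0^k, 1 ≤ k ≤ p.
Since 1 ≤ k ≤ p, k divides p!; set t = 1 + p!/k. Then xy^t z has p + (p!/k)·k = p + p! copies of 0. Now the 0-count is p+p! and (1-count)-3 = (p+p!+3)-3 = p+p!, so i ≠ j-3 fails. So xy^t z = 0^{p+p!} 1^{p+p!+3} ∉ L.
Contradiction. Therefore L is not regular.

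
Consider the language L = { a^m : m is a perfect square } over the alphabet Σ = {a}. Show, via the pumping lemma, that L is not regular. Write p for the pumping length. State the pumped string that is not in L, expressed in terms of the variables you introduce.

a^{p²+k}

Suppose for contradiction that L is regular, and let p be the pumping length.
Take w = a^{p²} ∈ L with |w| = p² ≥ p.
The pumping lemma gives a decomposition w = xyz where |xy| ≤ p and |y| ≥ 1.
Then y = a^k for some k with 1 ≤ k ≤ p.
Pump with i = 2: xy^2z = a^{p²+k}. Since 1 ≤ k ≤ p, p² < p²+k ≤ p²+p < (p+1)², so p²+k lies strictly between consecutive squares and is not a perfect square. So xy^2z ∉ L.
Contradiction. Therefore L is not regular.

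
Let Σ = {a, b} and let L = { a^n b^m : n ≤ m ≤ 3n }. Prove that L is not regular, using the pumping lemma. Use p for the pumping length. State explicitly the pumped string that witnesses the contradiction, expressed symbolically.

Assume L is regular. Let p be the pumping length given by the pumping lemma.
Take w = a^p b^p ∈ L (since p ≤ p ≤ 3p), with |w| = 2p ≥ p.
The pumping lemma gives a decomposition w = xyz where |xy| ≤ p and |y| > 0.
Since the first p symbols of w are all a's and |xy| ≤ p, y lies entirely in the leading a-block: y = a^k for some k with 1 ≤ k ≤ p.
Pump with i = 2: xy^2z = a^{p+k} b^p. Now n = p+k > p = m, so the condition n ≤ m fails. Thus xy^2z ∉ L.
Contradiction. Therefore L is not regular.

a^{p+k} b^p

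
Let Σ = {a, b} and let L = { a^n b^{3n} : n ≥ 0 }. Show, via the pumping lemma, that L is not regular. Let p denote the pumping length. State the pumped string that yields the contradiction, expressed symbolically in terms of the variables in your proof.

Toward a contradiction, assume L is regular with pumping length p.
Let w = a^p b^{3p} ∈ L; note |w| = 4p ≥ p.
The pumping lemma gives a decomposition w = xyz where |xy| ≤ p and |y| ≥ 1.
Since the first p symbols of w are all a's and |xy| ≤ p, y lies entirely in the leading a-block: y = a^k for some k with 1 ≤ k ≤ p.
Pump with i = 2: xy^2z = a^{p+k} b^{3p}. For this to lie in L we would need 3p = 3(p+k), which forces k = 0. But k ≥ 1, so xy^2z ∉ L.
This contradicts the pumping lemma, so L is not regular.

a^{p+k} b^{3p}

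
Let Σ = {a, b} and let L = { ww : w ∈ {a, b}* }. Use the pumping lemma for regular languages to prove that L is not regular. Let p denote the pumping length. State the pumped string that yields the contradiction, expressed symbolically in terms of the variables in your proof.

a^{p+k} b^p a^p b^p

Toward a contradiction, assume L is regular with pumping length p.
Take w = a^p b^p a^p b^p = uu where u = a^pb^p; then w ∈ L and |w| = 4p ≥ p.
The pumping lemma gives a decomposition w = xyz where |xy| ≤ p and |y| > 0.
The first p characters of w are a's, so xy (and hence y) consists only of a's. Write y = a^k, 1 ≤ k ≤ p.
Pump with i = 2: xy^2z = a^{p+k} b^p a^p b^p, of length 4p+k. Suppose this equals vv. The string starts with a and ends with b, so v does too; thus the boundary between the two copies of v is a b→a transition. There is exactly one such transition, at position 2p+k, so |v| = 2p+k and |vv| = 4p+2k ≠ 4p+k since k ≥ 1. So xy^2z ∉ L.
This is a contradiction; hence L is not regular.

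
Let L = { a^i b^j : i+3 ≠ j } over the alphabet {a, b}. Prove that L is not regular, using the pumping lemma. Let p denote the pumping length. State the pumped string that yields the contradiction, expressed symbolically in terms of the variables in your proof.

Toward a contradiction, assume L is regular with pumping length p.
Choose w = a^p b^{p+p!+3}. Since p ≠ (p+p!+3)-3 = p+p!, w ∈ L; and |w| ≥ p.
The pumping lemma gives a decomposition w = xyz where |xy| ≤ p and y is nonempty.
Since the first p symbols of w are all a's and |xy| ≤ p, y lies entirely in the leading a-block: y = a^k for some k with 1 ≤ k ≤ p.
Since 1 ≤ k ≤ p, k divides p!; set t = 1 + p!/k. Then xy^t z has p + (p!/k)·k = p + p! copies of a. Now the a-count is p+p! and (b-count)-3 = (p+p!+3)-3 = p+p!, so i+3 ≠ j fails. So xy^t z = a^{p+p!} b^{p+p!+3} ∉ L.
This is a contradiction; hence L is not regular.

a^{p+p!} b^{p+p!+3}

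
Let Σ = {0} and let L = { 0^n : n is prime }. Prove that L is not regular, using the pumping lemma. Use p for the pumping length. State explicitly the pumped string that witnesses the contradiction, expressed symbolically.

Assume L is regular; let p be its pumping constant.
Let q be a prime with q ≥ p+2 (infinitely many primes exist), and take w = 0^q ∈ L with |w| = q ≥ p.
Write w = xyz as guaranteed by the lemma, with |xy| ≤ p and y is nonempty.
Then y = 0^k for some k with 1 ≤ k ≤ p.
Since 1 ≤ k ≤ p, |xz| = q-k. Pump with i = q+1: |xy^{q+1}z| = (q-k)+(q+1)k = q+qk = q(1+k), which is composite (both factors ≥ 2). So xy^{q+1}z = 0^{q(1+k)} ∉ L.
Contradiction. Therefore L is not regular.

0^{q(1+k)}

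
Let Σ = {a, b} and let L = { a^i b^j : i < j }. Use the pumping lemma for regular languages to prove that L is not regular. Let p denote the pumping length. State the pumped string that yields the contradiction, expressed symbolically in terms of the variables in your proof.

a^{p+k} b^{p+1}

Suppose for contradiction that L is regular, and let p be the pumping length.
Choose w = a^p b^{p+1} ∈ L, with |w| = 2p+1 ≥ p.
The pumping lemma gives a decomposition w = xyz where |xy| ≤ p and |y| > 0.
The first p characters of w are a's, so xy (and hence y) consists only of a's. Write y = a^k, 1 ≤ k ≤ p.
Consider xy^2z = a^{p+k} b^{p+1}. Since k ≥ 1, the a-count p+k is at least p+1, so i < j fails; thus xy^2z ∉ L.
This is a contradiction; hence L is not regular.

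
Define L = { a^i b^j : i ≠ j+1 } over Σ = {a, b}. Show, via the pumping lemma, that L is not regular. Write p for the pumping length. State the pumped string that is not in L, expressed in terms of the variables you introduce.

a^{p+p!} b^{p+p!-1}

Assume L is regular. Let p be the pumping length given by the pumping lemma.
Choose w = a^p b^{p+p!-1}. Since p ≠ (p+p!-1)+1 = p+p!, w ∈ L; and |w| ≥ p.
Write w = xyz as guaranteed by the lemma, with |xy| ≤ p and y is nonempty.
Because |xy| ≤ p and w begins with p copies of a, we have y = a^k with 1 ≤ k ≤ p.
Since 1 ≤ k ≤ p, k divides p!; set t = 1 + p!/k. Then xy^t z has p + (p!/k)·k = p + p! copies of a. Now the a-count is p+p! and (b-count)+1 = (p+p!-1)+1 = p+p!, so i ≠ j+1 fails. So xy^t z = a^{p+p!} b^{p+p!-1} ∉ L.
This contradicts the pumping lemma, so L is not regular.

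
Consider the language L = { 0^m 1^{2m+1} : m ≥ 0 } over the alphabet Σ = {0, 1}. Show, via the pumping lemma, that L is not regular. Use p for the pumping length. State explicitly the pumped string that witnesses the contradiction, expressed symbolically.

Assume L is regular. Let p be the pumping length given by the pumping lemma.
Choose w = 0^p 1^{2p+1}, which is in L with |w| = 3p+1 ≥ p.
The pumping lemma gives a decomposition w = xyz where |xy| ≤ p and y is nonempty.
The first p characters of w are 0's, so xy (and hence y) consists only of 0's. Write y = 0^k, 1 ≤ k ≤ p.
Pump with i = 2: xy^2z = 0^{p+k} 1^{2p+1}. For this to lie in L we would need 2p+1 = 2(p+k)+1, which forces k = 0. But k ≥ 1, so xy^2z ∉ L.
Contradiction. Therefore L is not regular.

0^{p+k} 1^{2p+1}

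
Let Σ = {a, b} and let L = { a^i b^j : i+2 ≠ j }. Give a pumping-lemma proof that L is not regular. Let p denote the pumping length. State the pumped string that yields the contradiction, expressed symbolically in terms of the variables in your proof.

Toward a contradiction, assume L is regular with pumping length p.
Choose w = a^p b^{p+p!+2}. Since p ≠ (p+p!+2)-2 = p+p!, w ∈ L; and |w| ≥ p.
Write w = xyz as guaranteed by the lemma, with |xy| ≤ p and |y| > 0.
Because |xy| ≤ p and w begins with p copies of a, we have y = a^k with 1 ≤ k ≤ p.
Since 1 ≤ k ≤ p, k divides p!; set t = 1 + p!/k. Then xy^t z has p + (p!/k)·k = p + p! copies of a. Now the a-count is p+p! and (b-count)-2 = (p+p!+2)-2 = p+p!, so i+2 ≠ j fails. So xy^t z = a^{p+p!} b^{p+p!+2} ∉ L.
Contradiction. Therefore L is not regular.

a^{p+p!} b^{p+p!+2}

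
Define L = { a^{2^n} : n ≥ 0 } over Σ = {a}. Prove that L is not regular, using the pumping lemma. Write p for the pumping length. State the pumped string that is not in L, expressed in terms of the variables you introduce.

a^{2^p+k}

Assume L is regular; let p be its pumping constant.
Take w = a^{2^p} ∈ L with |w| = 2^p ≥ p.
By the pumping lemma, w = xyz with |xy| ≤ p and y is nonempty.
Then y = a^k for some k with 1 ≤ k ≤ p.
Pump with i = 2: xy^2z = a^{2^p+k}. Since 1 ≤ k ≤ p < 2^p, we have 2^p < 2^p+k < 2^{p+1}, so 2^p+k is not a power of 2. So xy^2z ∉ L.
Contradiction. Therefore L is not regular.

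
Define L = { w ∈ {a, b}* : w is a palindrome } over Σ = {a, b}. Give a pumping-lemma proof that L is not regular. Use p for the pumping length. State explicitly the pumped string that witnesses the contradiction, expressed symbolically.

a^{p+k} b a^p

Assume L is regular. Let p be the pumping length given by the pumping lemma.
Take w = a^p b a^p, a palindrome of length 2p+1 ≥ p.
Write w = xyz as guaranteed by the lemma, with |xy| ≤ p and y is nonempty.
Since the first p symbols of w are all a's and |xy| ≤ p, y lies entirely in the leading a-block: y = a^k for some k with 1 ≤ k ≤ p.
Pump with i = 2: xy^2z = a^{p+k} b a^p. Its reverse is a^p b a^{p+k}, which differs from xy^2z since k ≥ 1. So xy^2z is not a palindrome and xy^2z ∉ L.
This is a contradiction; hence L is not regular.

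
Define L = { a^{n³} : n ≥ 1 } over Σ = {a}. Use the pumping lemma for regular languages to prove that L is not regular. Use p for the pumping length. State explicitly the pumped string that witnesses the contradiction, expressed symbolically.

a^{p³+k}

Assume L is regular; let p be its pumping constant.
Take w = a^{p³} ∈ L with |w| = p³ ≥ p.
The pumping lemma gives a decomposition w = xyz where |xy| ≤ p and |y| > 0.
Then y = a^k for some k with 1 ≤ k ≤ p.
Pump with i = 2: xy^2z = a^{p³+k}. Since 1 ≤ k ≤ p, p³ < p³+k ≤ p³+p < p³+3p²+3p+1 = (p+1)³, so p³+k is not a perfect cube. So xy^2z ∉ L.
This contradicts the pumping lemma, so L is not regular.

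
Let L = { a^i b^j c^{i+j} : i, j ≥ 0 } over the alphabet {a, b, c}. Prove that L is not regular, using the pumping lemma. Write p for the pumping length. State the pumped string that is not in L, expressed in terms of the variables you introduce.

a^{p+k} b^p c^{2p}

Toward a contradiction, assume L is regular with pumping length p.
Take w = a^p b^p c^{2p} ∈ L (with i=j=p, i+j=2p), |w| = 4p ≥ p.
By the pumping lemma, w = xyz with |xy| ≤ p and y is nonempty.
Since the first p symbols of w are all a's and |xy| ≤ p, y lies entirely in the leading a-block: y = a^k for some k with 1 ≤ k ≤ p.
Consider xy^2z = a^{p+k} b^p c^{2p}. Now the a- and b-counts sum to 2p+k, but the c-count is 2p ≠ 2p+k. So xy^2z ∉ L.
This is a contradiction; hence L is not regular.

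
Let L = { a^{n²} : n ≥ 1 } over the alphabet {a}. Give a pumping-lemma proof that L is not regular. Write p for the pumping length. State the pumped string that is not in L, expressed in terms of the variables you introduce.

Suppose for contradiction that L is regular, and let p be the pumping length.
Take w = a^{p²} ∈ L with |w| = p² ≥ p.
Write w = xyz as guaranteed by the lemma, with |xy| ≤ p and y is nonempty.
Then y = a^k for some k with 1 ≤ k ≤ p.
Pump with i = 2: xy^2z = a^{p²+k}. Since 1 ≤ k ≤ p, p² < p²+k ≤ p²+p < (p+1)², so p²+k lies strictly between consecutive squares and is not a perfect square. So xy^2z ∉ L.
This contradicts the pumping lemma, so L is not regular.

a^{p²+k}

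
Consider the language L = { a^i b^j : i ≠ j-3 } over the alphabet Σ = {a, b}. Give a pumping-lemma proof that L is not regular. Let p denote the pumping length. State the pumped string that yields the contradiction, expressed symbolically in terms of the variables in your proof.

a^{p+p!} b^{p+p!+3}

Assume L is regular; let p be its pumping constant.
Choose w = a^p b^{p+p!+3}. Since p ≠ (p+p!+3)-3 = p+p!, w ∈ L; and |w| ≥ p.
By the pumping lemma, w = xyz with |xy| ≤ p and |y| ≥ 1.
Because |xy| ≤ p and w begins with p copies of a, we have y = a^k with 1 ≤ k ≤ p.
Since 1 ≤ k ≤ p, k divides p!; set t = 1 + p!/k. Then xy^t z has p + (p!/k)·k = p + p! copies of a. Now the a-count is p+p! and (b-count)-3 = (p+p!+3)-3 = p+p!, so i ≠ j-3 fails. So xy^t z = a^{p+p!} b^{p+p!+3} ∉ L.
This contradicts the pumping lemma, so L is not regular.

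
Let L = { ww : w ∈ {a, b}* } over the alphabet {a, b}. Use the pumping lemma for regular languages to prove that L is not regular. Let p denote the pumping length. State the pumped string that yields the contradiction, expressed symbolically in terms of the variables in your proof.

Assume L is regular. Let p be the pumping length given by the pumping lemma.
Take w = a^p b^p a^p b^p = uu where u = a^pb^p; then w ∈ L and |w| = 4p ≥ p.
The pumping lemma gives a decomposition w = xyz where |xy| ≤ p and y is nonempty.
Because |xy| ≤ p and w begins with p copies of a, we have y = a^k with 1 ≤ k ≤ p.
Pump with i = 2: xy^2z = a^{p+k} b^p a^p b^p, of length 4p+k. Suppose this equals vv. The string starts with a and ends with b, so v does too; thus the boundary between the two copies of v is a b→a transition. There is exactly one such transition, at position 2p+k, so |v| = 2p+k and |vv| = 4p+2k ≠ 4p+k since k ≥ 1. So xy^2z ∉ L.
Contradiction. Therefore L is not regular.

a^{p+k} b^p a^p b^p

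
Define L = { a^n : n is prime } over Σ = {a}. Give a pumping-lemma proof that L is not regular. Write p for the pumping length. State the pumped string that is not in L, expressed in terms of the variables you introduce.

a^{q(1+k)}

Assume L is regular; let p be its pumping constant.
Let q be a prime with q ≥ p+2 (infinitely many primes exist), and take w = a^q ∈ L with |w| = q ≥ p.
By the pumping lemma, w = xyz with |xy| ≤ p and |y| > 0.
Then y = a^k for some k with 1 ≤ k ≤ p.
Since 1 ≤ k ≤ p, |xz| = q-k. Pump with i = q+1: |xy^{q+1}z| = (q-k)+(q+1)k = q+qk = q(1+k), which is composite (both factors ≥ 2). So xy^{q+1}z = a^{q(1+k)} ∉ L.
Contradiction. Therefore L is not regular.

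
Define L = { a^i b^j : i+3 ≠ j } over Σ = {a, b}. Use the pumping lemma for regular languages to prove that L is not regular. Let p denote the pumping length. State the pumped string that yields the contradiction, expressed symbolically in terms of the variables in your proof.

Suppose for contradiction that L is regular, and let p be the pumping length.
Choose w = a^p b^{p+p!+3}. Since p ≠ (p+p!+3)-3 = p+p!, w ∈ L; and |w| ≥ p.
The pumping lemma gives a decomposition w = xyz where |xy| ≤ p and |y| ≥ 1.
The first p characters of w are a's, so xy (and hence y) consists only of a's. Write y = a^k, 1 ≤ k ≤ p.
Since 1 ≤ k ≤ p, k divides p!; set t = 1 + p!/k. Then xy^t z has p + (p!/k)·k = p + p! copies of a. Now the a-count is p+p! and (b-count)-3 = (p+p!+3)-3 = p+p!, so i+3 ≠ j fails. So xy^t z = a^{p+p!} b^{p+p!+3} ∉ L.
Contradiction. Therefore L is not regular.

a^{p+p!} b^{p+p!+3}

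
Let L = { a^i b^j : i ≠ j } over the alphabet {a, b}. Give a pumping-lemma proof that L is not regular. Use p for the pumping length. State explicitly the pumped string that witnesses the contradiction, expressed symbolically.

Suppose for contradiction that L is regular, and let p be the pumping length.
Choose w = a^p b^{p+p!}. Since p ≠ p+p!, w ∈ L; and |w| ≥ p.
The pumping lemma gives a decomposition w = xyz where |xy| ≤ p and y is nonempty.
Because |xy| ≤ p and w begins with p copies of a, we have y = a^k with 1 ≤ k ≤ p.
Since 1 ≤ k ≤ p, k divides p!; set t = 1 + p!/k. Then xy^t z has p + (p!/k)·k = p + p! copies of a. Now the a-count equals the b-count, so i ≠ j fails. So xy^t z = a^{p+p!} b^{p+p!} ∉ L.
Contradiction. Therefore L is not regular.

a^{p+p!} b^{p+p!}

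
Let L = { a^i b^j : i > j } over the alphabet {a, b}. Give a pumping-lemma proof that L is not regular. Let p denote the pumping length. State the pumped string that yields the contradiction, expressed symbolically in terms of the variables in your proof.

a^{p+1-k} b^p

Suppose for contradiction that L is regular, and let p be the pumping length.
Choose w = a^{p+1} b^p ∈ L, with |w| = 2p+1 ≥ p.
Write w = xyz as guaranteed by the lemma, with |xy| ≤ p and |y| ≥ 1.
The first p characters of w are a's, so xy (and hence y) consists only of a's. Write y = a^k, 1 ≤ k ≤ p.
Consider xy^0z = xz = a^{p+1-k} b^p. Since k ≥ 1, the a-count p+1-k is at most p, so i > j fails; thus xz ∉ L.
This contradicts the pumping lemma, so L is not regular.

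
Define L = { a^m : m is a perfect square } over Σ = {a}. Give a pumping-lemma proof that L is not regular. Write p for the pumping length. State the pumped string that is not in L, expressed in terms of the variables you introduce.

a^{p²+k}

Assume L is regular; let p be its pumping constant.
Take w = a^{p²} ∈ L with |w| = p² ≥ p.
The pumping lemma gives a decomposition w = xyz where |xy| ≤ p and |y| ≥ 1.
Then y = a^k for some k with 1 ≤ k ≤ p.
Pump with i = 2: xy^2z = a^{p²+k}. Since 1 ≤ k ≤ p, p² < p²+k ≤ p²+p < (p+1)², so p²+k lies strictly between consecutive squares and is not a perfect square. So xy^2z ∉ L.
Contradiction. Therefore L is not regular.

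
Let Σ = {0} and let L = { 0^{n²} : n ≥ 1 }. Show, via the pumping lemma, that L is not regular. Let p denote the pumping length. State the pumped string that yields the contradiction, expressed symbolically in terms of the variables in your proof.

0^{p²+k}

Assume L is regular. Let p be the pumping length given by the pumping lemma.
Take w = 0^{p²} ∈ L with |w| = p² ≥ p.
The pumping lemma gives a decomposition w = xyz where |xy| ≤ p and |y| ≥ 1.
Then y = 0^k for some k with 1 ≤ k ≤ p.
Pump with i = 2: xy^2z = 0^{p²+k}. Since 1 ≤ k ≤ p, p² < p²+k ≤ p²+p < (p+1)², so p²+k lies strictly between consecutive squares and is not a perfect square. So xy^2z ∉ L.
This contradicts the pumping lemma, so L is not regular.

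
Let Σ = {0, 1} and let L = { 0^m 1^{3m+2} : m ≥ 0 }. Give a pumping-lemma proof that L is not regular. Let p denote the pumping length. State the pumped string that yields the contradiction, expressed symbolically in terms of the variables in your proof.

Suppose for contradiction that L is regular, and let p be the pumping length.
Choose w = 0^p 1^{3p+2}, which is in L with |w| = 4p+2 ≥ p.
By the pumping lemma, w = xyz with |xy| ≤ p and |y| > 0.
Since the first p symbols of w are all 0's and |xy| ≤ p, y lies entirely in the leading 0-block: y = 0^k for some k with 1 ≤ k ≤ p.
Pump with i = 2: xy^2z = 0^{p+k} 1^{3p+2}. For this to lie in L we would need 3p+2 = 3(p+k)+2, which forces k = 0. But k ≥ 1, so xy^2z ∉ L.
This contradicts the pumping lemma, so L is not regular.

0^{p+k} 1^{3p+2}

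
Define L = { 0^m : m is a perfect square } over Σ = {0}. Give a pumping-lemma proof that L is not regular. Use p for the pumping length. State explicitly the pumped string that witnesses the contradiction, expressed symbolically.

0^{p²+k}

Toward a contradiction, assume L is regular with pumping length p.
Take w = 0^{p²} ∈ L with |w| = p² ≥ p.
Write w = xyz as guaranteed by the lemma, with |xy| ≤ p and y is nonempty.
Then y = 0^k for some k with 1 ≤ k ≤ p.
Pump with i = 2: xy^2z = 0^{p²+k}. Since 1 ≤ k ≤ p, p² < p²+k ≤ p²+p < (p+1)², so p²+k lies strictly between consecutive squares and is not a perfect square. So xy^2z ∉ L.
This contradicts the pumping lemma, so L is not regular.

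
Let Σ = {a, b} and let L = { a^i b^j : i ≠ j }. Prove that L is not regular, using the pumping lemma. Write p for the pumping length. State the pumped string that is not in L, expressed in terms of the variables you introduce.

Assume L is regular. Let p be the pumping length given by the pumping lemma.
Choose w = a^p b^{p+p!}. Since p ≠ p+p!, w ∈ L; and |w| ≥ p.
Write w = xyz as guaranteed by the lemma, with |xy| ≤ p and |y| > 0.
Because |xy| ≤ p and w begins with p copies of a, we have y = a^k with 1 ≤ k ≤ p.
Since 1 ≤ k ≤ p, k divides p!; set t = 1 + p!/k. Then xy^t z has p + (p!/k)·k = p + p! copies of a. Now the a-count equals the b-count, so i ≠ j fails. So xy^t z = a^{p+p!} b^{p+p!} ∉ L.
Contradiction. Therefore L is not regular.

a^{p+p!} b^{p+p!}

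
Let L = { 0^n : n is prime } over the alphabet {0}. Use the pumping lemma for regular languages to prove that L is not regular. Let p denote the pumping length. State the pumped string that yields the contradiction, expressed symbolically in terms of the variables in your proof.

Toward a contradiction, assume L is regular with pumping length p.
Let q be a prime with q ≥ p+2 (infinitely many primes exist), and take w = 0^q ∈ L with |w| = q ≥ p.
By the pumping lemma, w = xyz with |xy| ≤ p and |y| ≥ 1.
Then y = 0^k for some k with 1 ≤ k ≤ p.
Since 1 ≤ k ≤ p, |xz| = q-k. Pump with i = q+1: |xy^{q+1}z| = (q-k)+(q+1)k = q+qk = q(1+k), which is composite (both factors ≥ 2). So xy^{q+1}z = 0^{q(1+k)} ∉ L.
This is a contradiction; hence L is not regular.

0^{q(1+k)}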